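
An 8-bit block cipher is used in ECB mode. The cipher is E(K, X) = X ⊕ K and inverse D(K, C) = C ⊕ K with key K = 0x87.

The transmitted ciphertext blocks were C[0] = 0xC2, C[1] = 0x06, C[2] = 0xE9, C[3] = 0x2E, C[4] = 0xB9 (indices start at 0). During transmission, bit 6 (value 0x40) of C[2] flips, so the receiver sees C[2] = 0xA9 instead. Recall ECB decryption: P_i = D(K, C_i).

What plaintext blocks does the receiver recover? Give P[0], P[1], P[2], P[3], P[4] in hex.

P[0] = 0x45, P[1] = 0x81, P[2] = 0x2E, P[3] = 0xA9, P[4] = 0x3E

Only C[2] changed, to 0xA9. In ECB, a change in C_i affects only P_i. Decrypting the received ciphertext:
P[0]: D(K, 0xC2) = 0x45.
P[1]: D(K, 0x06) = 0x81.
P[2]: D(K, 0xA9) = 0x2E.
P[3]: D(K, 0x2E) = 0xA9.
P[4]: D(K, 0xB9) = 0x3E.
Blocks that differ from the original plaintext: P[2].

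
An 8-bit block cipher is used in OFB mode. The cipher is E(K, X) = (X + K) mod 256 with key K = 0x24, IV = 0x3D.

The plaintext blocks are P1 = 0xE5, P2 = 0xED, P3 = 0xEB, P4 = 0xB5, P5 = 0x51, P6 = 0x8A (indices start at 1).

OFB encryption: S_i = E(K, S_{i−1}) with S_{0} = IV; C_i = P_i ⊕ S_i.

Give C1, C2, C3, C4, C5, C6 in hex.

C1 = 0x84, C2 = 0x68, C3 = 0x42, C4 = 0x78, C5 = 0xA0, C6 = 0x9F

C1: S = E(K, 0x3D) = 0x61; 0xE5 ⊕ 0x61 = 0x84.
C2: S = E(K, 0x61) = 0x85; 0xED ⊕ 0x85 = 0x68.
C3: S = E(K, 0x85) = 0xA9; 0xEB ⊕ 0xA9 = 0x42.
C4: S = E(K, 0xA9) = 0xCD; 0xB5 ⊕ 0xCD = 0x78.
C5: S = E(K, 0xCD) = 0xF1; 0x51 ⊕ 0xF1 = 0xA0.
C6: S = E(K, 0xF1) = 0x15; 0x8A ⊕ 0x15 = 0x9F.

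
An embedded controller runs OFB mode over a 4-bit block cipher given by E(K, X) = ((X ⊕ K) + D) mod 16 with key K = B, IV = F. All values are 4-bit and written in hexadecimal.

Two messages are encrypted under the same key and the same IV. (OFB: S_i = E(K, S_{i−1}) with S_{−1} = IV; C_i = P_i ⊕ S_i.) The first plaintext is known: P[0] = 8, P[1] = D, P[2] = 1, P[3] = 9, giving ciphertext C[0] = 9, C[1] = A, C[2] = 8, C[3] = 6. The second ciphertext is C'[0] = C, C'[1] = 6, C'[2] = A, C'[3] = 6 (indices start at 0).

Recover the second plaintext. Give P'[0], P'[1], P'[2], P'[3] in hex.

In OFB with a reused IV, both messages share the same keystream S_i, so C_i ⊕ C'_i = P_i ⊕ P'_i and thus P'_i = P_i ⊕ C_i ⊕ C'_i.
P'[0]: 8 ⊕ 9 ⊕ C = D.
P'[1]: D ⊕ A ⊕ 6 = 1.
P'[2]: 1 ⊕ 8 ⊕ A = 3.
P'[3]: 9 ⊕ 6 ⊕ 6 = 9.

P'[0] = D, P'[1] = 1, P'[2] = 3, P'[3] = 9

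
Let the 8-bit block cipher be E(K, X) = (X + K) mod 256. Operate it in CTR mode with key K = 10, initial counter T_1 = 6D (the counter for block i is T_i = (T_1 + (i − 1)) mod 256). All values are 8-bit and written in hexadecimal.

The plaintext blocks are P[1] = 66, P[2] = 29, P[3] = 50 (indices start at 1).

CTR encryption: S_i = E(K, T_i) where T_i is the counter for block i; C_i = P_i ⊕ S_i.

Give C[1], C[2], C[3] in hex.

C[1]: T = 6D, S = E(K, T) = 7D; 66 ⊕ 7D = 1B.
C[2]: T = 6E, S = E(K, T) = 7E; 29 ⊕ 7E = 57.
C[3]: T = 6F, S = E(K, T) = 7F; 50 ⊕ 7F = 2F.

C[1] = 1B, C[2] = 57, C[3] = 2F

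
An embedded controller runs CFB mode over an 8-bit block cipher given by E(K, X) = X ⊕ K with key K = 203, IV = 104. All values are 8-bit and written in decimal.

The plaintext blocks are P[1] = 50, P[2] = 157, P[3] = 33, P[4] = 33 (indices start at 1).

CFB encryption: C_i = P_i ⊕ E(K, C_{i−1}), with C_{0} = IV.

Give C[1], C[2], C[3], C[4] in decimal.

C[1] = 145, C[2] = 199, C[3] = 45, C[4] = 199

C[1]: E(K, 104) = 163; 50 ⊕ 163 = 145.
C[2]: E(K, 145) = 90; 157 ⊕ 90 = 199.
C[3]: E(K, 199) = 12; 33 ⊕ 12 = 45.
C[4]: E(K, 45) = 230; 33 ⊕ 230 = 199.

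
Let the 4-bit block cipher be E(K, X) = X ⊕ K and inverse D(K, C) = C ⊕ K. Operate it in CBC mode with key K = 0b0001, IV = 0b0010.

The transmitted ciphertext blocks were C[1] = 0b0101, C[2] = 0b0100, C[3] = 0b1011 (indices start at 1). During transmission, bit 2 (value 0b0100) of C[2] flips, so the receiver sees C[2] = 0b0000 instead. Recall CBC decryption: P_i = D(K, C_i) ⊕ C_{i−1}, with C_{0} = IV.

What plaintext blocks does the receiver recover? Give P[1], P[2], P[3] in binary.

Only C[2] changed, to 0b0000. In CBC, a change in C_i garbles P_i and flips the same bit in P_{i+1}. Decrypting the received ciphertext:
P[1]: D(K, 0b0101) = 0b0100; 0b0100 ⊕ 0b0010 = 0b0110.
P[2]: D(K, 0b0000) = 0b0001; 0b0001 ⊕ 0b0101 = 0b0100.
P[3]: D(K, 0b1011) = 0b1010; 0b1010 ⊕ 0b0000 = 0b1010.
Blocks that differ from the original plaintext: P[2], P[3].

P[1] = 0b0110, P[2] = 0b0100, P[3] = 0b1010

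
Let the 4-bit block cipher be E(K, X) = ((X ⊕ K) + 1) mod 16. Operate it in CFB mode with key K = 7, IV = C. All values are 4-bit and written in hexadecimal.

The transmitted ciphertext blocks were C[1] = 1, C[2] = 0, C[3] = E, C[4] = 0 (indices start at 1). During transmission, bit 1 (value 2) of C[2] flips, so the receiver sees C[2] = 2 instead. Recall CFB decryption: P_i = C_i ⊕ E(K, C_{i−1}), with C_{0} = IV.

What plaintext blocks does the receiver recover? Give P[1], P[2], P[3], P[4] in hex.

P[1] = D, P[2] = 5, P[3] = 8, P[4] = A

Only C[2] changed, to 2. In CFB, a change in C_i flips the same bit in P_i and garbles P_{i+1}. Decrypting the received ciphertext:
P[1]: E(K, C) = C; 1 ⊕ C = D.
P[2]: E(K, 1) = 7; 2 ⊕ 7 = 5.
P[3]: E(K, 2) = 6; E ⊕ 6 = 8.
P[4]: E(K, E) = A; 0 ⊕ A = A.
Blocks that differ from the original plaintext: P[2], P[3].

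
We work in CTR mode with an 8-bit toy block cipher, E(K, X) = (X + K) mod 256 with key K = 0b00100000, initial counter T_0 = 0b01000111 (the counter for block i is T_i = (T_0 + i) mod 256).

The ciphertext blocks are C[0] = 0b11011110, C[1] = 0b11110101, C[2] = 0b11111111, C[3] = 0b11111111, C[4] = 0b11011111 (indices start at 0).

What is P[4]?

P[4] = 0b10110100

CTR decryption: S_i = E(K, T_i) where T_i is the counter for block i; P_i = C_i ⊕ S_i.
P[4]: T = 0b01001011, S = E(K, T) = 0b01101011; 0b11011111 ⊕ 0b01101011 = 0b10110100.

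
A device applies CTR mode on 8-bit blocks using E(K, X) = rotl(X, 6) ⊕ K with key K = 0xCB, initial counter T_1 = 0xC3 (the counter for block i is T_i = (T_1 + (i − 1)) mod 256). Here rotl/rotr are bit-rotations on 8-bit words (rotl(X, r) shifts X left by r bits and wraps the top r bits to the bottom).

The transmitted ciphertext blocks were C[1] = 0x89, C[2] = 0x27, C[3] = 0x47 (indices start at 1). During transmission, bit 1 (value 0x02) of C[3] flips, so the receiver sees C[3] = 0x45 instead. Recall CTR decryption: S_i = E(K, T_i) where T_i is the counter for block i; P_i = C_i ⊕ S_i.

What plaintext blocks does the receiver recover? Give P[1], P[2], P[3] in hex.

Only C[3] changed, to 0x45. In CTR, a change in C_i flips the same bit in P_i only; the keystream is unaffected. Decrypting the received ciphertext:
P[1]: T = 0xC3, S = E(K, T) = 0x3B; 0x89 ⊕ 0x3B = 0xB2.
P[2]: T = 0xC4, S = E(K, T) = 0xFA; 0x27 ⊕ 0xFA = 0xDD.
P[3]: T = 0xC5, S = E(K, T) = 0xBA; 0x45 ⊕ 0xBA = 0xFF.
Blocks that differ from the original plaintext: P[3].

P[1] = 0xB2, P[2] = 0xDD, P[3] = 0xFF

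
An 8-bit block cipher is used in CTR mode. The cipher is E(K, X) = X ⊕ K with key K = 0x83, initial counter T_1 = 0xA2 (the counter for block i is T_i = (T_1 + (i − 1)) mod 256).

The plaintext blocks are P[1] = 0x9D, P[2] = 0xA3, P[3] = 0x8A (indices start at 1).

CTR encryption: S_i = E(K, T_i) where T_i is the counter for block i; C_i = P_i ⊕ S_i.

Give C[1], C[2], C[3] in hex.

C[1] = 0xBC, C[2] = 0x83, C[3] = 0xAD

C[1]: T = 0xA2, S = E(K, T) = 0x21; 0x9D ⊕ 0x21 = 0xBC.
C[2]: T = 0xA3, S = E(K, T) = 0x20; 0xA3 ⊕ 0x20 = 0x83.
C[3]: T = 0xA4, S = E(K, T) = 0x27; 0x8A ⊕ 0x27 = 0xAD.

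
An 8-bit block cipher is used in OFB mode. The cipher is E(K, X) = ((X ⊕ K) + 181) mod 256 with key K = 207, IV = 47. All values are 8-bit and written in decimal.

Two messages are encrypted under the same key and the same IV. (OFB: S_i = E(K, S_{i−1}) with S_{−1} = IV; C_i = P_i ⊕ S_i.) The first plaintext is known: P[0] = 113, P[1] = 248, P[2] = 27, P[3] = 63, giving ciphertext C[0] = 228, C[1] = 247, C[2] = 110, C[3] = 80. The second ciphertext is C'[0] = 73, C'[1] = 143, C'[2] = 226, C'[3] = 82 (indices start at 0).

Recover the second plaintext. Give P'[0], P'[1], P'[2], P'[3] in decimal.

In OFB with a reused IV, both messages share the same keystream S_i, so C_i ⊕ C'_i = P_i ⊕ P'_i and thus P'_i = P_i ⊕ C_i ⊕ C'_i.
P'[0]: 113 ⊕ 228 ⊕ 73 = 220.
P'[1]: 248 ⊕ 247 ⊕ 143 = 128.
P'[2]: 27 ⊕ 110 ⊕ 226 = 151.
P'[3]: 63 ⊕ 80 ⊕ 82 = 61.

P'[0] = 220, P'[1] = 128, P'[2] = 151, P'[3] = 61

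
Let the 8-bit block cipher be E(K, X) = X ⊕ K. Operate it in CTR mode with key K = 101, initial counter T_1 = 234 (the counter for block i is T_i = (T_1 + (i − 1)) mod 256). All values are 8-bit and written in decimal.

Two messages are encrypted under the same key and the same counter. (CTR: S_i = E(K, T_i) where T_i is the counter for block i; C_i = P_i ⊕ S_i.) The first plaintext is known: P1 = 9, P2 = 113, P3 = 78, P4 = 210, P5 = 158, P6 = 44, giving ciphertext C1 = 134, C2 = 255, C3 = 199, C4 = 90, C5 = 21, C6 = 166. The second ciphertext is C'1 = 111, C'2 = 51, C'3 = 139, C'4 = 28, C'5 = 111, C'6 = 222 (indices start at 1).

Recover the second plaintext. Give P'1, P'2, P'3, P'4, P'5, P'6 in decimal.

In CTR with a reused counter, both messages share the same keystream S_i, so C_i ⊕ C'_i = P_i ⊕ P'_i and thus P'_i = P_i ⊕ C_i ⊕ C'_i.
P'1: 9 ⊕ 134 ⊕ 111 = 224.
P'2: 113 ⊕ 255 ⊕ 51 = 189.
P'3: 78 ⊕ 199 ⊕ 139 = 2.
P'4: 210 ⊕ 90 ⊕ 28 = 148.
P'5: 158 ⊕ 21 ⊕ 111 = 228.
P'6: 44 ⊕ 166 ⊕ 222 = 84.

P'1 = 224, P'2 = 189, P'3 = 2, P'4 = 148, P'5 = 228, P'6 = 84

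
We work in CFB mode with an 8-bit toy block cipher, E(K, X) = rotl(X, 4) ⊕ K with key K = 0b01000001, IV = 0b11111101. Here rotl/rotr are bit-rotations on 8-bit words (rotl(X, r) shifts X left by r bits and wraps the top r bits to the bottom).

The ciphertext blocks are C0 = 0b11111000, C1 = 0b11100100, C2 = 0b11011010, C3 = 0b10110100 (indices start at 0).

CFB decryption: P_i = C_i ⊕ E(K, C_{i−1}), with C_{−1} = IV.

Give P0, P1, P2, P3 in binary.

P0: E(K, 0b11111101) = 0b10011110; 0b11111000 ⊕ 0b10011110 = 0b01100110.
P1: E(K, 0b11111000) = 0b11001110; 0b11100100 ⊕ 0b11001110 = 0b00101010.
P2: E(K, 0b11100100) = 0b00001111; 0b11011010 ⊕ 0b00001111 = 0b11010101.
P3: E(K, 0b11011010) = 0b11101100; 0b10110100 ⊕ 0b11101100 = 0b01011000.

P0 = 0b01100110, P1 = 0b00101010, P2 = 0b11010101, P3 = 0b01011000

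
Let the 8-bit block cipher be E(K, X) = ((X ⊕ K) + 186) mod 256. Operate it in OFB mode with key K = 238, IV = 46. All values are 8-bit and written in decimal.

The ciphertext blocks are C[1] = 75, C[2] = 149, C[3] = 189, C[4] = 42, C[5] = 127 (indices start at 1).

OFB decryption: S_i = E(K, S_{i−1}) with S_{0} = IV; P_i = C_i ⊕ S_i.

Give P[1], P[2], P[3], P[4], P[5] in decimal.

P[1]: S = E(K, 46) = 122; 75 ⊕ 122 = 49.
P[2]: S = E(K, 122) = 78; 149 ⊕ 78 = 219.
P[3]: S = E(K, 78) = 90; 189 ⊕ 90 = 231.
P[4]: S = E(K, 90) = 110; 42 ⊕ 110 = 68.
P[5]: S = E(K, 110) = 58; 127 ⊕ 58 = 69.

P[1] = 49, P[2] = 219, P[3] = 231, P[4] = 68, P[5] = 69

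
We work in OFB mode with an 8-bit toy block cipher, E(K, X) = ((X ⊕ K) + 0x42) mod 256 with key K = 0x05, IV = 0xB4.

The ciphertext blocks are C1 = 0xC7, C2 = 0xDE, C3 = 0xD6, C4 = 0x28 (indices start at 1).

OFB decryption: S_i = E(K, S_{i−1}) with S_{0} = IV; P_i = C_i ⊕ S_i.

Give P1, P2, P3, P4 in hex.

P1 = 0x34, P2 = 0xE6, P3 = 0xA9, P4 = 0x94

P1: S = E(K, 0xB4) = 0xF3; 0xC7 ⊕ 0xF3 = 0x34.
P2: S = E(K, 0xF3) = 0x38; 0xDE ⊕ 0x38 = 0xE6.
P3: S = E(K, 0x38) = 0x7F; 0xD6 ⊕ 0x7F = 0xA9.
P4: S = E(K, 0x7F) = 0xBC; 0x28 ⊕ 0xBC = 0x94.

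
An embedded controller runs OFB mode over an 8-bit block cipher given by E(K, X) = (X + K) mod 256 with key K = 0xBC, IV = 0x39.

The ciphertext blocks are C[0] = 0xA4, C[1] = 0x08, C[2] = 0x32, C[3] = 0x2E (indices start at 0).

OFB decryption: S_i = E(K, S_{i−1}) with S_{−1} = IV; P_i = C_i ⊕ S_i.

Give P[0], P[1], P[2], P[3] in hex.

P[0]: S = E(K, 0x39) = 0xF5; 0xA4 ⊕ 0xF5 = 0x51.
P[1]: S = E(K, 0xF5) = 0xB1; 0x08 ⊕ 0xB1 = 0xB9.
P[2]: S = E(K, 0xB1) = 0x6D; 0x32 ⊕ 0x6D = 0x5F.
P[3]: S = E(K, 0x6D) = 0x29; 0x2E ⊕ 0x29 = 0x07.

P[0] = 0x51, P[1] = 0xB9, P[2] = 0x5F, P[3] = 0x07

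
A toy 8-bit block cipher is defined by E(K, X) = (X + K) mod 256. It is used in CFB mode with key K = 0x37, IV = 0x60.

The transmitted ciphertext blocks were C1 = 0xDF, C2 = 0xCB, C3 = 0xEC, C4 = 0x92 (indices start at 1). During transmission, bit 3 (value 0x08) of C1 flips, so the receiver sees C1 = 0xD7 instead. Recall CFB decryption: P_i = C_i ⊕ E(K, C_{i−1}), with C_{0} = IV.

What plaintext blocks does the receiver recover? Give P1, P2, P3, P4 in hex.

Only C1 changed, to 0xD7. In CFB, a change in C_i flips the same bit in P_i and garbles P_{i+1}. Decrypting the received ciphertext:
P1: E(K, 0x60) = 0x97; 0xD7 ⊕ 0x97 = 0x40.
P2: E(K, 0xD7) = 0x0E; 0xCB ⊕ 0x0E = 0xC5.
P3: E(K, 0xCB) = 0x02; 0xEC ⊕ 0x02 = 0xEE.
P4: E(K, 0xEC) = 0x23; 0x92 ⊕ 0x23 = 0xB1.
Blocks that differ from the original plaintext: P1, P2.

P1 = 0x40, P2 = 0xC5, P3 = 0xEE, P4 = 0xB1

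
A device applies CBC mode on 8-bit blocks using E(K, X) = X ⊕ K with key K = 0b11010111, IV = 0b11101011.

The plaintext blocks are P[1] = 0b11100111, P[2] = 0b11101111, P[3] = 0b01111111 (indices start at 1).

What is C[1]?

C[1] = 0b11011011

CBC encryption: C_i = E(K, P_i ⊕ C_{i−1}), with C_{0} = IV.
C[1]: P[1] ⊕ 0b11101011 = 0b00001100; E(K, 0b00001100) = 0b11011011.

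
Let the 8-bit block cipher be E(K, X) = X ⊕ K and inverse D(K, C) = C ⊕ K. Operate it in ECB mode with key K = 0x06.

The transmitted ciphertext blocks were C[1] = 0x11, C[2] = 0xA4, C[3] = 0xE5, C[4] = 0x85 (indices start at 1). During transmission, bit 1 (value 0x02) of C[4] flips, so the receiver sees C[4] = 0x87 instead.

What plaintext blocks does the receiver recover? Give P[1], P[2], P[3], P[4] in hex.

ECB decryption: P_i = D(K, C_i).
Only C[4] changed, to 0x87. In ECB, a change in C_i affects only P_i. Decrypting the received ciphertext:
P[1]: D(K, 0x11) = 0x17.
P[2]: D(K, 0xA4) = 0xA2.
P[3]: D(K, 0xE5) = 0xE3.
P[4]: D(K, 0x87) = 0x81.
Blocks that differ from the original plaintext: P[4].

P[1] = 0x17, P[2] = 0xA2, P[3] = 0xE3, P[4] = 0x81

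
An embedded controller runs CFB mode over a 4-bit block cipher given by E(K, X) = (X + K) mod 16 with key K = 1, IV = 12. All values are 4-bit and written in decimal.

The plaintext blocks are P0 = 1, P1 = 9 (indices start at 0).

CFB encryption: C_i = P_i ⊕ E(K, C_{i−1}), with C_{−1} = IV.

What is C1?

C1 = 4

C0: E(K, 12) = 13; 1 ⊕ 13 = 12.
C1: E(K, 12) = 13; 9 ⊕ 13 = 4.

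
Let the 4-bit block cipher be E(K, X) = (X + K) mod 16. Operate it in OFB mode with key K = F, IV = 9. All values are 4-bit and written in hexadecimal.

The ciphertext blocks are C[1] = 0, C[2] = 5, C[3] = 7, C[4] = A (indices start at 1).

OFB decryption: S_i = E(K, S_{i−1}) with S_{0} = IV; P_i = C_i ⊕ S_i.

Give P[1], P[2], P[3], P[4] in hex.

P[1] = 8, P[2] = 2, P[3] = 1, P[4] = F

P[1]: S = E(K, 9) = 8; 0 ⊕ 8 = 8.
P[2]: S = E(K, 8) = 7; 5 ⊕ 7 = 2.
P[3]: S = E(K, 7) = 6; 7 ⊕ 6 = 1.
P[4]: S = E(K, 6) = 5; A ⊕ 5 = F.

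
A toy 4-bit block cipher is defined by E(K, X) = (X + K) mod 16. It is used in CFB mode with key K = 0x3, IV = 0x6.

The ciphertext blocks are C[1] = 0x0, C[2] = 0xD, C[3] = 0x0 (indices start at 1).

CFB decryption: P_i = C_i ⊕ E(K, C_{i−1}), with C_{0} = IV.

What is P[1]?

P[1] = 0x9

P[1]: E(K, 0x6) = 0x9; 0x0 ⊕ 0x9 = 0x9.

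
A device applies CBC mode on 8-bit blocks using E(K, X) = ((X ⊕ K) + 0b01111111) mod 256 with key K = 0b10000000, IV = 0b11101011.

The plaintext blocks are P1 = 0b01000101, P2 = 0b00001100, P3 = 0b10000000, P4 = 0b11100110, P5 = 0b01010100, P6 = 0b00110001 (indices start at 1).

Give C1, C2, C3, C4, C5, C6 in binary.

C1 = 0b10101101, C2 = 0b10100000, C3 = 0b00011111, C4 = 0b11111000, C5 = 0b10101011, C6 = 0b10011001

CBC encryption: C_i = E(K, P_i ⊕ C_{i−1}), with C_{0} = IV.
C1: P1 ⊕ 0b11101011 = 0b10101110; E(K, 0b10101110) = 0b10101101.
C2: P2 ⊕ 0b10101101 = 0b10100001; E(K, 0b10100001) = 0b10100000.
C3: P3 ⊕ 0b10100000 = 0b00100000; E(K, 0b00100000) = 0b00011111.
C4: P4 ⊕ 0b00011111 = 0b11111001; E(K, 0b11111001) = 0b11111000.
C5: P5 ⊕ 0b11111000 = 0b10101100; E(K, 0b10101100) = 0b10101011.
C6: P6 ⊕ 0b10101011 = 0b10011010; E(K, 0b10011010) = 0b10011001.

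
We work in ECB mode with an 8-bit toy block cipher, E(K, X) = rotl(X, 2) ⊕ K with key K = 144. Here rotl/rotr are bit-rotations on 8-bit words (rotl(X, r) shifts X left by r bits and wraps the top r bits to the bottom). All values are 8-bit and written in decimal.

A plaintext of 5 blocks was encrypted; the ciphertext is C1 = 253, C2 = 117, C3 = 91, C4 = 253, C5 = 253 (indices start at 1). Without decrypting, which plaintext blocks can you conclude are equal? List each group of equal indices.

ECB encrypts each block independently with the same key, so equal ciphertext blocks imply equal plaintext blocks.
C1 = C4 = C5 = 253, so P1 = P4 = P5.

P1 = P4 = P5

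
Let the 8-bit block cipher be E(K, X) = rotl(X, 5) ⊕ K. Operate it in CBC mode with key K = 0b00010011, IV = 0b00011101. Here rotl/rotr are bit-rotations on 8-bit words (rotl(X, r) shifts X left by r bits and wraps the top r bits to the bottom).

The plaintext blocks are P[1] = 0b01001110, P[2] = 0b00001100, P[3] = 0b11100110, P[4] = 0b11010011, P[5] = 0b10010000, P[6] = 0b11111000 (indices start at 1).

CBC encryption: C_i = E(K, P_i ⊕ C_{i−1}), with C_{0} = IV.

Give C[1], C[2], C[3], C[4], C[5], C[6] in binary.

C[1]: P[1] ⊕ 0b00011101 = 0b01010011; E(K, 0b01010011) = 0b01111001.
C[2]: P[2] ⊕ 0b01111001 = 0b01110101; E(K, 0b01110101) = 0b10111101.
C[3]: P[3] ⊕ 0b10111101 = 0b01011011; E(K, 0b01011011) = 0b01111000.
C[4]: P[4] ⊕ 0b01111000 = 0b10101011; E(K, 0b10101011) = 0b01100110.
C[5]: P[5] ⊕ 0b01100110 = 0b11110110; E(K, 0b11110110) = 0b11001101.
C[6]: P[6] ⊕ 0b11001101 = 0b00110101; E(K, 0b00110101) = 0b10110101.

C[1] = 0b01111001, C[2] = 0b10111101, C[3] = 0b01111000, C[4] = 0b01100110, C[5] = 0b11001101, C[6] = 0b10110101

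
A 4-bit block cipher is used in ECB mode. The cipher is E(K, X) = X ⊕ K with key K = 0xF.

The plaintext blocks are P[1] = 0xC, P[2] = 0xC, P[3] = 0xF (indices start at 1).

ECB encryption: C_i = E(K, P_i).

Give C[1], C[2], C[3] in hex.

C[1]: E(K, 0xC) = 0x3.
C[2]: E(K, 0xC) = 0x3.
C[3]: E(K, 0xF) = 0x0.

C[1] = 0x3, C[2] = 0x3, C[3] = 0x0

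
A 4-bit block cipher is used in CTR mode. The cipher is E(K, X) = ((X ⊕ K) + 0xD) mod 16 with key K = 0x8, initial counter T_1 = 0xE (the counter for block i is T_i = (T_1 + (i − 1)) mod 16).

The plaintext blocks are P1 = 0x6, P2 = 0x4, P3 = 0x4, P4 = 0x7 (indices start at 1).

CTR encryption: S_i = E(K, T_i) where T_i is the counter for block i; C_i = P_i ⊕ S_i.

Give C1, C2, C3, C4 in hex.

C1: T = 0xE, S = E(K, T) = 0x3; 0x6 ⊕ 0x3 = 0x5.
C2: T = 0xF, S = E(K, T) = 0x4; 0x4 ⊕ 0x4 = 0x0.
C3: T = 0x0, S = E(K, T) = 0x5; 0x4 ⊕ 0x5 = 0x1.
C4: T = 0x1, S = E(K, T) = 0x6; 0x7 ⊕ 0x6 = 0x1.

C1 = 0x5, C2 = 0x0, C3 = 0x1, C4 = 0x1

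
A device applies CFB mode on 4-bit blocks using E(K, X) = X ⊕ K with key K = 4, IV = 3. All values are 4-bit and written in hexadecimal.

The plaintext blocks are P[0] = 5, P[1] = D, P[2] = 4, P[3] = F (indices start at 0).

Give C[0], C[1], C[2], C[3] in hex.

C[0] = 2, C[1] = B, C[2] = B, C[3] = 0

CFB encryption: C_i = P_i ⊕ E(K, C_{i−1}), with C_{−1} = IV.
C[0]: E(K, 3) = 7; 5 ⊕ 7 = 2.
C[1]: E(K, 2) = 6; D ⊕ 6 = B.
C[2]: E(K, B) = F; 4 ⊕ F = B.
C[3]: E(K, B) = F; F ⊕ F = 0.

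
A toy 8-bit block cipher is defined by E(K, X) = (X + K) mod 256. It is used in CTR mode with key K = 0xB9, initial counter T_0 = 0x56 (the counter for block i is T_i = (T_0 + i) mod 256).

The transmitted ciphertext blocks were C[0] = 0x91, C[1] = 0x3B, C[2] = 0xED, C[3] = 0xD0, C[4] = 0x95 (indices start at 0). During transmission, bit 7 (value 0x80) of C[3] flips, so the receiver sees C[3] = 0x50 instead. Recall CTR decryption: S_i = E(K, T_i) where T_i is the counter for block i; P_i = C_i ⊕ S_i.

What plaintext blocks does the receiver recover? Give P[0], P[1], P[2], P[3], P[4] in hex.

Only C[3] changed, to 0x50. In CTR, a change in C_i flips the same bit in P_i only; the keystream is unaffected. Decrypting the received ciphertext:
P[0]: T = 0x56, S = E(K, T) = 0x0F; 0x91 ⊕ 0x0F = 0x9E.
P[1]: T = 0x57, S = E(K, T) = 0x10; 0x3B ⊕ 0x10 = 0x2B.
P[2]: T = 0x58, S = E(K, T) = 0x11; 0xED ⊕ 0x11 = 0xFC.
P[3]: T = 0x59, S = E(K, T) = 0x12; 0x50 ⊕ 0x12 = 0x42.
P[4]: T = 0x5A, S = E(K, T) = 0x13; 0x95 ⊕ 0x13 = 0x86.
Blocks that differ from the original plaintext: P[3].

P[0] = 0x9E, P[1] = 0x2B, P[2] = 0xFC, P[3] = 0x42, P[4] = 0x86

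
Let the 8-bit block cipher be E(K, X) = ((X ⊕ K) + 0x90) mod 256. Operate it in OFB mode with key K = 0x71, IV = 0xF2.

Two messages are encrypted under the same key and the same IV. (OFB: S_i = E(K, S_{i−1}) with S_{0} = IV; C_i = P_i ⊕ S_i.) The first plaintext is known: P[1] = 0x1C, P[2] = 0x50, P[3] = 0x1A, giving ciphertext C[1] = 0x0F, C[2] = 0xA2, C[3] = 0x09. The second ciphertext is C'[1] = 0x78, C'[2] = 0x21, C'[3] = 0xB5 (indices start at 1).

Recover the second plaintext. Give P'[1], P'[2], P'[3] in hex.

P'[1] = 0x6B, P'[2] = 0xD3, P'[3] = 0xA6

In OFB with a reused IV, both messages share the same keystream S_i, so C_i ⊕ C'_i = P_i ⊕ P'_i and thus P'_i = P_i ⊕ C_i ⊕ C'_i.
P'[1]: 0x1C ⊕ 0x0F ⊕ 0x78 = 0x6B.
P'[2]: 0x50 ⊕ 0xA2 ⊕ 0x21 = 0xD3.
P'[3]: 0x1A ⊕ 0x09 ⊕ 0xB5 = 0xA6.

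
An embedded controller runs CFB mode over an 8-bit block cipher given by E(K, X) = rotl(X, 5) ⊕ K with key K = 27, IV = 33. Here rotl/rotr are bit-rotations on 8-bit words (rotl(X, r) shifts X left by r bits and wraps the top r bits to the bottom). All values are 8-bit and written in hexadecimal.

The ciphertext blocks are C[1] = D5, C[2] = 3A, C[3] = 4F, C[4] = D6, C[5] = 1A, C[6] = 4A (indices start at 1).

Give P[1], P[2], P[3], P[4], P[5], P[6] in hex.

CFB decryption: P_i = C_i ⊕ E(K, C_{i−1}), with C_{0} = IV.
P[1]: E(K, 33) = 41; D5 ⊕ 41 = 94.
P[2]: E(K, D5) = 9D; 3A ⊕ 9D = A7.
P[3]: E(K, 3A) = 60; 4F ⊕ 60 = 2F.
P[4]: E(K, 4F) = CE; D6 ⊕ CE = 18.
P[5]: E(K, D6) = FD; 1A ⊕ FD = E7.
P[6]: E(K, 1A) = 64; 4A ⊕ 64 = 2E.

P[1] = 94, P[2] = A7, P[3] = 2F, P[4] = 18, P[5] = E7, P[6] = 2E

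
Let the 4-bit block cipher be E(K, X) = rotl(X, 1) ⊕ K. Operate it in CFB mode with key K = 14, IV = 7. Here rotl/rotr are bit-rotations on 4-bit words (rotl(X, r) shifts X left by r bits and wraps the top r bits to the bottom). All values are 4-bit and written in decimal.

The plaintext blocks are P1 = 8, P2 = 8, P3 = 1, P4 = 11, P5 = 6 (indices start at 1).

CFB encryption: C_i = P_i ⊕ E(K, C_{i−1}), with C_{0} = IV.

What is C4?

C4 = 7

C1: E(K, 7) = 0; 8 ⊕ 0 = 8.
C2: E(K, 8) = 15; 8 ⊕ 15 = 7.
C3: E(K, 7) = 0; 1 ⊕ 0 = 1.
C4: E(K, 1) = 12; 11 ⊕ 12 = 7.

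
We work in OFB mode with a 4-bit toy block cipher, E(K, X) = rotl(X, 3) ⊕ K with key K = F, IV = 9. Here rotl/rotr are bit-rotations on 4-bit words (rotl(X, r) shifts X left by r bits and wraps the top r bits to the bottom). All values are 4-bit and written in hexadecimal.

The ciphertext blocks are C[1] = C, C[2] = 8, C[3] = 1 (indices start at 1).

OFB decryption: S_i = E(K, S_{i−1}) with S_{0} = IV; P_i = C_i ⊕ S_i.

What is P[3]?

P[1]: S = E(K, 9) = 3; C ⊕ 3 = F.
P[2]: S = E(K, 3) = 6; 8 ⊕ 6 = E.
P[3]: S = E(K, 6) = C; 1 ⊕ C = D.

P[3] = D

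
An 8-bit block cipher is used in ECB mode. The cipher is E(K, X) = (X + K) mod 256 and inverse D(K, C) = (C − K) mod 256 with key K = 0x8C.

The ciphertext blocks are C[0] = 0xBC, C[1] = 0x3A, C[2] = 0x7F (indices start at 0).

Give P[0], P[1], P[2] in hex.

P[0] = 0x30, P[1] = 0xAE, P[2] = 0xF3

ECB decryption: P_i = D(K, C_i).
P[0]: D(K, 0xBC) = 0x30.
P[1]: D(K, 0x3A) = 0xAE.
P[2]: D(K, 0x7F) = 0xF3.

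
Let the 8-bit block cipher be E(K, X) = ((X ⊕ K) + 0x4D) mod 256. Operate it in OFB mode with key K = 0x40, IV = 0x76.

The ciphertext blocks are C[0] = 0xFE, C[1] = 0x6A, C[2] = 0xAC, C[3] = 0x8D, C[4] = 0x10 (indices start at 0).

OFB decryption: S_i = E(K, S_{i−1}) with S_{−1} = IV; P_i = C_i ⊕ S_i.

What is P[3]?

P[0]: S = E(K, 0x76) = 0x83; 0xFE ⊕ 0x83 = 0x7D.
P[1]: S = E(K, 0x83) = 0x10; 0x6A ⊕ 0x10 = 0x7A.
P[2]: S = E(K, 0x10) = 0x9D; 0xAC ⊕ 0x9D = 0x31.
P[3]: S = E(K, 0x9D) = 0x2A; 0x8D ⊕ 0x2A = 0xA7.

P[3] = 0xA7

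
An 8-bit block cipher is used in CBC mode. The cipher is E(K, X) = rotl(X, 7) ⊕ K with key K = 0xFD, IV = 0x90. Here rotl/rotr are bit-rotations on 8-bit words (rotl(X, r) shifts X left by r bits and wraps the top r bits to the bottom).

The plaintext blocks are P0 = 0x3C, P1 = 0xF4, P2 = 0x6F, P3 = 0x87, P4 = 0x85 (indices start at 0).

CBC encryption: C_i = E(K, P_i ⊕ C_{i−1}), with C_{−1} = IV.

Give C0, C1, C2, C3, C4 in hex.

C0: P0 ⊕ 0x90 = 0xAC; E(K, 0xAC) = 0xAB.
C1: P1 ⊕ 0xAB = 0x5F; E(K, 0x5F) = 0x52.
C2: P2 ⊕ 0x52 = 0x3D; E(K, 0x3D) = 0x63.
C3: P3 ⊕ 0x63 = 0xE4; E(K, 0xE4) = 0x8F.
C4: P4 ⊕ 0x8F = 0x0A; E(K, 0x0A) = 0xF8.

C0 = 0xAB, C1 = 0x52, C2 = 0x63, C3 = 0x8F, C4 = 0xF8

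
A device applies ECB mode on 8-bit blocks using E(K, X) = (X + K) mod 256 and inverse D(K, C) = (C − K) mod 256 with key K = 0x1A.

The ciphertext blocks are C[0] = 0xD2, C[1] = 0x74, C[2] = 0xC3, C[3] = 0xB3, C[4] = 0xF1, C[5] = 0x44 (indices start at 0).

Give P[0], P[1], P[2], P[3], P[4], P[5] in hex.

ECB decryption: P_i = D(K, C_i).
P[0]: D(K, 0xD2) = 0xB8.
P[1]: D(K, 0x74) = 0x5A.
P[2]: D(K, 0xC3) = 0xA9.
P[3]: D(K, 0xB3) = 0x99.
P[4]: D(K, 0xF1) = 0xD7.
P[5]: D(K, 0x44) = 0x2A.

P[0] = 0xB8, P[1] = 0x5A, P[2] = 0xA9, P[3] = 0x99, P[4] = 0xD7, P[5] = 0x2A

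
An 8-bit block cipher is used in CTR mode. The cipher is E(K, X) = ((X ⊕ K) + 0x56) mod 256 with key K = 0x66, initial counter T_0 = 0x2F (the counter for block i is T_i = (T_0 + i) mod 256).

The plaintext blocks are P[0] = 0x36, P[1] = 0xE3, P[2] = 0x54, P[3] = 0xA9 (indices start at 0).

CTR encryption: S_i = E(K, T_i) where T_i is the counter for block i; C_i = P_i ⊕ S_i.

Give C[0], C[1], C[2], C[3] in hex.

C[0] = 0xA9, C[1] = 0x4F, C[2] = 0xF9, C[3] = 0x03

C[0]: T = 0x2F, S = E(K, T) = 0x9F; 0x36 ⊕ 0x9F = 0xA9.
C[1]: T = 0x30, S = E(K, T) = 0xAC; 0xE3 ⊕ 0xAC = 0x4F.
C[2]: T = 0x31, S = E(K, T) = 0xAD; 0x54 ⊕ 0xAD = 0xF9.
C[3]: T = 0x32, S = E(K, T) = 0xAA; 0xA9 ⊕ 0xAA = 0x03.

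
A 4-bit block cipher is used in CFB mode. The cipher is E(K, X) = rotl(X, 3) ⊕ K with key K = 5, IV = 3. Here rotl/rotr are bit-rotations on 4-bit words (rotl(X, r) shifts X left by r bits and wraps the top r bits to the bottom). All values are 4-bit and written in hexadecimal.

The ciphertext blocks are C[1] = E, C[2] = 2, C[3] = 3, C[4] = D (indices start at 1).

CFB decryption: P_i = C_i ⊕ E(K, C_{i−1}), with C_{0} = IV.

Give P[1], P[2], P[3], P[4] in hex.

P[1]: E(K, 3) = C; E ⊕ C = 2.
P[2]: E(K, E) = 2; 2 ⊕ 2 = 0.
P[3]: E(K, 2) = 4; 3 ⊕ 4 = 7.
P[4]: E(K, 3) = C; D ⊕ C = 1.

P[1] = 2, P[2] = 0, P[3] = 7, P[4] = 1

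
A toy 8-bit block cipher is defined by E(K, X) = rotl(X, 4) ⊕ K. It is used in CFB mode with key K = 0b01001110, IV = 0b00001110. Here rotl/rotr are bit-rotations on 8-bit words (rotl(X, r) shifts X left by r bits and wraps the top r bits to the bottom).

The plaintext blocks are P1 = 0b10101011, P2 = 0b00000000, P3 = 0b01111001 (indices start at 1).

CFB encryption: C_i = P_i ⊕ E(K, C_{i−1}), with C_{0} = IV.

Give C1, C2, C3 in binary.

C1 = 0b00000101, C2 = 0b00011110, C3 = 0b11010110

C1: E(K, 0b00001110) = 0b10101110; 0b10101011 ⊕ 0b10101110 = 0b00000101.
C2: E(K, 0b00000101) = 0b00011110; 0b00000000 ⊕ 0b00011110 = 0b00011110.
C3: E(K, 0b00011110) = 0b10101111; 0b01111001 ⊕ 0b10101111 = 0b11010110.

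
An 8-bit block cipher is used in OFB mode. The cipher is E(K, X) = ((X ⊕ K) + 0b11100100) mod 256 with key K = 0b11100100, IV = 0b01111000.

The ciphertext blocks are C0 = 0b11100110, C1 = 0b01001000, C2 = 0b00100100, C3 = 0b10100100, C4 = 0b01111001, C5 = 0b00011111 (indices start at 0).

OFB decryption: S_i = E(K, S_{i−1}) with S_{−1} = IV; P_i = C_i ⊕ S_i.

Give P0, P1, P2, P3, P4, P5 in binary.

P0: S = E(K, 0b01111000) = 0b10000000; 0b11100110 ⊕ 0b10000000 = 0b01100110.
P1: S = E(K, 0b10000000) = 0b01001000; 0b01001000 ⊕ 0b01001000 = 0b00000000.
P2: S = E(K, 0b01001000) = 0b10010000; 0b00100100 ⊕ 0b10010000 = 0b10110100.
P3: S = E(K, 0b10010000) = 0b01011000; 0b10100100 ⊕ 0b01011000 = 0b11111100.
P4: S = E(K, 0b01011000) = 0b10100000; 0b01111001 ⊕ 0b10100000 = 0b11011001.
P5: S = E(K, 0b10100000) = 0b00101000; 0b00011111 ⊕ 0b00101000 = 0b00110111.

P0 = 0b01100110, P1 = 0b00000000, P2 = 0b10110100, P3 = 0b11111100, P4 = 0b11011001, P5 = 0b00110111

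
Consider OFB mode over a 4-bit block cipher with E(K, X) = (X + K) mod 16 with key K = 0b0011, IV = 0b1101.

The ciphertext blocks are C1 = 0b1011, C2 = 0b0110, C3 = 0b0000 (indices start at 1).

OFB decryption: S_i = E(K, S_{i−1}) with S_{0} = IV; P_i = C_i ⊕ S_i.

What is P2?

P2 = 0b0101

P1: S = E(K, 0b1101) = 0b0000; 0b1011 ⊕ 0b0000 = 0b1011.
P2: S = E(K, 0b0000) = 0b0011; 0b0110 ⊕ 0b0011 = 0b0101.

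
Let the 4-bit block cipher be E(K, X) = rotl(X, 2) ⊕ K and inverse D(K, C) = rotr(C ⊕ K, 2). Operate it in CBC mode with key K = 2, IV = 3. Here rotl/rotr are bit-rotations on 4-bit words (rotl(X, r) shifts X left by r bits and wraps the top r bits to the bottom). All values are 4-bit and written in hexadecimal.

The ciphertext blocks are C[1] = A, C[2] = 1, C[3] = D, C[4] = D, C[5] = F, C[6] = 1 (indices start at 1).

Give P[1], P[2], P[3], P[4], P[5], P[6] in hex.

P[1] = 1, P[2] = 6, P[3] = E, P[4] = 2, P[5] = A, P[6] = 3

CBC decryption: P_i = D(K, C_i) ⊕ C_{i−1}, with C_{0} = IV.
P[1]: D(K, A) = 2; 2 ⊕ 3 = 1.
P[2]: D(K, 1) = C; C ⊕ A = 6.
P[3]: D(K, D) = F; F ⊕ 1 = E.
P[4]: D(K, D) = F; F ⊕ D = 2.
P[5]: D(K, F) = 7; 7 ⊕ D = A.
P[6]: D(K, 1) = C; C ⊕ F = 3.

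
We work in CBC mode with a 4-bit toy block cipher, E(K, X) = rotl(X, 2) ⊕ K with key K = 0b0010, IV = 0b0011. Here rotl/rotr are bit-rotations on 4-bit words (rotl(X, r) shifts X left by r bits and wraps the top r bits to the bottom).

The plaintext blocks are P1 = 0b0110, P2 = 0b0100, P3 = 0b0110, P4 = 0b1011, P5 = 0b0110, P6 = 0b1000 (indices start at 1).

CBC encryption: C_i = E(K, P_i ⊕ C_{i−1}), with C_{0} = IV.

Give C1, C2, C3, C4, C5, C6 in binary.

C1: P1 ⊕ 0b0011 = 0b0101; E(K, 0b0101) = 0b0111.
C2: P2 ⊕ 0b0111 = 0b0011; E(K, 0b0011) = 0b1110.
C3: P3 ⊕ 0b1110 = 0b1000; E(K, 0b1000) = 0b0000.
C4: P4 ⊕ 0b0000 = 0b1011; E(K, 0b1011) = 0b1100.
C5: P5 ⊕ 0b1100 = 0b1010; E(K, 0b1010) = 0b1000.
C6: P6 ⊕ 0b1000 = 0b0000; E(K, 0b0000) = 0b0010.

C1 = 0b0111, C2 = 0b1110, C3 = 0b0000, C4 = 0b1100, C5 = 0b1000, C6 = 0b0010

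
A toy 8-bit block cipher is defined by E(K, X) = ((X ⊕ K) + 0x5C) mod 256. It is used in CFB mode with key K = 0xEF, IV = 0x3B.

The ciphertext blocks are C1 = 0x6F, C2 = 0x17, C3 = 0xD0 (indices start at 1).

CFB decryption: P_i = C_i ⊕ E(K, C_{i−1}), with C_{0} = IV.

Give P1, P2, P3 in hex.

P1 = 0x5F, P2 = 0xCB, P3 = 0x84

P1: E(K, 0x3B) = 0x30; 0x6F ⊕ 0x30 = 0x5F.
P2: E(K, 0x6F) = 0xDC; 0x17 ⊕ 0xDC = 0xCB.
P3: E(K, 0x17) = 0x54; 0xD0 ⊕ 0x54 = 0x84.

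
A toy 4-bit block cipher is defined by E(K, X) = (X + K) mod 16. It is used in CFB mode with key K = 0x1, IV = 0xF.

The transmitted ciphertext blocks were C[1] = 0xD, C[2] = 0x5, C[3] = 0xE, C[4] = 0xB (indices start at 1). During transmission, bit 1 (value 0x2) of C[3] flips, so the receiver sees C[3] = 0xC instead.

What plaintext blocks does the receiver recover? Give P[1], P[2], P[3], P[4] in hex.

CFB decryption: P_i = C_i ⊕ E(K, C_{i−1}), with C_{0} = IV.
Only C[3] changed, to 0xC. In CFB, a change in C_i flips the same bit in P_i and garbles P_{i+1}. Decrypting the received ciphertext:
P[1]: E(K, 0xF) = 0x0; 0xD ⊕ 0x0 = 0xD.
P[2]: E(K, 0xD) = 0xE; 0x5 ⊕ 0xE = 0xB.
P[3]: E(K, 0x5) = 0x6; 0xC ⊕ 0x6 = 0xA.
P[4]: E(K, 0xC) = 0xD; 0xB ⊕ 0xD = 0x6.
Blocks that differ from the original plaintext: P[3], P[4].

P[1] = 0xD, P[2] = 0xB, P[3] = 0xA, P[4] = 0x6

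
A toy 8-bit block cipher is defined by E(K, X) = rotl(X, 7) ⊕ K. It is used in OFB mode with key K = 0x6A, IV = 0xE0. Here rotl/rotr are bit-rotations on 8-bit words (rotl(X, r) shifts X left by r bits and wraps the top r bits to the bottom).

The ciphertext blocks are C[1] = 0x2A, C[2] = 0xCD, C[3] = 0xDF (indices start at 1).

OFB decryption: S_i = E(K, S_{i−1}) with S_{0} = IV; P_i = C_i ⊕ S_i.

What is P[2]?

P[1]: S = E(K, 0xE0) = 0x1A; 0x2A ⊕ 0x1A = 0x30.
P[2]: S = E(K, 0x1A) = 0x67; 0xCD ⊕ 0x67 = 0xAA.

P[2] = 0xAA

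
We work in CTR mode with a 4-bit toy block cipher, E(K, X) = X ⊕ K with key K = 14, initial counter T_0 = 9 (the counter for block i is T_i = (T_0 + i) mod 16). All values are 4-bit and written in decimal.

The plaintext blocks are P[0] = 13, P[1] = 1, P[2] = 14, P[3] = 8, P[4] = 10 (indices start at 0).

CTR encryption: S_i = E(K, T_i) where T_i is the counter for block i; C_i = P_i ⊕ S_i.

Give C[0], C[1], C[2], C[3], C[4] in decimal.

C[0]: T = 9, S = E(K, T) = 7; 13 ⊕ 7 = 10.
C[1]: T = 10, S = E(K, T) = 4; 1 ⊕ 4 = 5.
C[2]: T = 11, S = E(K, T) = 5; 14 ⊕ 5 = 11.
C[3]: T = 12, S = E(K, T) = 2; 8 ⊕ 2 = 10.
C[4]: T = 13, S = E(K, T) = 3; 10 ⊕ 3 = 9.

C[0] = 10, C[1] = 5, C[2] = 11, C[3] = 10, C[4] = 9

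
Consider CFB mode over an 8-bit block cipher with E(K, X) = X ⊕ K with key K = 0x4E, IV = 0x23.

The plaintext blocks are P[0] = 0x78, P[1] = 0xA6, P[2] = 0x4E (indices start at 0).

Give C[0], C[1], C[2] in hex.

C[0] = 0x15, C[1] = 0xFD, C[2] = 0xFD

CFB encryption: C_i = P_i ⊕ E(K, C_{i−1}), with C_{−1} = IV.
C[0]: E(K, 0x23) = 0x6D; 0x78 ⊕ 0x6D = 0x15.
C[1]: E(K, 0x15) = 0x5B; 0xA6 ⊕ 0x5B = 0xFD.
C[2]: E(K, 0xFD) = 0xB3; 0x4E ⊕ 0xB3 = 0xFD.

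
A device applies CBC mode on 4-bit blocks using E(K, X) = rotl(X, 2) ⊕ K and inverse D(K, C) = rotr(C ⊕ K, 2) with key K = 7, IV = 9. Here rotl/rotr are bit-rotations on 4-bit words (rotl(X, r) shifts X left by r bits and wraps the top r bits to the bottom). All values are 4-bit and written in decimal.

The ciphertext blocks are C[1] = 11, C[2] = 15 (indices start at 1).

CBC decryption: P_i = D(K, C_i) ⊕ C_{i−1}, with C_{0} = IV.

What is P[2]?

P[2] = 9

P[2]: D(K, 15) = 2; 2 ⊕ 11 = 9.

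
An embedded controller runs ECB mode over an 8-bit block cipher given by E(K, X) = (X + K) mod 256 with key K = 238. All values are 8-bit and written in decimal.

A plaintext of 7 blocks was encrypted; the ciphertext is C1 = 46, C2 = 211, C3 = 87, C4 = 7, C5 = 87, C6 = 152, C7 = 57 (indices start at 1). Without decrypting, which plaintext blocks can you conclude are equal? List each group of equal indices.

ECB encrypts each block independently with the same key, so equal ciphertext blocks imply equal plaintext blocks.
C3 = C5 = 87, so P3 = P5.

P3 = P5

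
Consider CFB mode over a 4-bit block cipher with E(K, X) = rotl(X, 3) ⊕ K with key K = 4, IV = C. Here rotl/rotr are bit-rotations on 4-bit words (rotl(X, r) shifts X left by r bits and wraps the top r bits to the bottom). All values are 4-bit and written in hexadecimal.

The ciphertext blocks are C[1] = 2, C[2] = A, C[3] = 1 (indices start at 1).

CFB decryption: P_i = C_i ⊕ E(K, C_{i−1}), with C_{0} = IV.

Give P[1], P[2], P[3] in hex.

P[1]: E(K, C) = 2; 2 ⊕ 2 = 0.
P[2]: E(K, 2) = 5; A ⊕ 5 = F.
P[3]: E(K, A) = 1; 1 ⊕ 1 = 0.

P[1] = 0, P[2] = F, P[3] = 0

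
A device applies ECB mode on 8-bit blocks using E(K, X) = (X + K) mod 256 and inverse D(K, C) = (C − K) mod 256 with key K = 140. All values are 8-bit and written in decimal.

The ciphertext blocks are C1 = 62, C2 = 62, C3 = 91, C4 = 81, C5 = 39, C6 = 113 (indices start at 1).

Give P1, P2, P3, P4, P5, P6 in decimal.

ECB decryption: P_i = D(K, C_i).
P1: D(K, 62) = 178.
P2: D(K, 62) = 178.
P3: D(K, 91) = 207.
P4: D(K, 81) = 197.
P5: D(K, 39) = 155.
P6: D(K, 113) = 229.

P1 = 178, P2 = 178, P3 = 207, P4 = 197, P5 = 155, P6 = 229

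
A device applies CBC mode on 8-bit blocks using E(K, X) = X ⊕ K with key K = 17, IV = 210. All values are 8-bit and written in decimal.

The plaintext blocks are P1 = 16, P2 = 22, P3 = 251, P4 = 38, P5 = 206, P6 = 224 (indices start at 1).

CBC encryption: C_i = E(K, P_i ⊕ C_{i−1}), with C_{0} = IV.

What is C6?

C6 = 39

C1: P1 ⊕ 210 = 194; E(K, 194) = 211.
C2: P2 ⊕ 211 = 197; E(K, 197) = 212.
C3: P3 ⊕ 212 = 47; E(K, 47) = 62.
C4: P4 ⊕ 62 = 24; E(K, 24) = 9.
C5: P5 ⊕ 9 = 199; E(K, 199) = 214.
C6: P6 ⊕ 214 = 54; E(K, 54) = 39.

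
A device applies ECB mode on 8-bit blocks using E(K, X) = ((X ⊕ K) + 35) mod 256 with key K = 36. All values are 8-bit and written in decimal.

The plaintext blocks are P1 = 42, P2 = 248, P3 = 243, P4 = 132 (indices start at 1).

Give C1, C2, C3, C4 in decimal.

ECB encryption: C_i = E(K, P_i).
C1: E(K, 42) = 49.
C2: E(K, 248) = 255.
C3: E(K, 243) = 250.
C4: E(K, 132) = 195.

C1 = 49, C2 = 255, C3 = 250, C4 = 195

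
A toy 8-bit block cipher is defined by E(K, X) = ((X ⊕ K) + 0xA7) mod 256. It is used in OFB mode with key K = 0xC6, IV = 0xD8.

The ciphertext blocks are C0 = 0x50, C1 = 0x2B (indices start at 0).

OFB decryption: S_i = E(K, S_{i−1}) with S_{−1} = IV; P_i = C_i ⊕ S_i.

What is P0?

P0 = 0x95

P0: S = E(K, 0xD8) = 0xC5; 0x50 ⊕ 0xC5 = 0x95.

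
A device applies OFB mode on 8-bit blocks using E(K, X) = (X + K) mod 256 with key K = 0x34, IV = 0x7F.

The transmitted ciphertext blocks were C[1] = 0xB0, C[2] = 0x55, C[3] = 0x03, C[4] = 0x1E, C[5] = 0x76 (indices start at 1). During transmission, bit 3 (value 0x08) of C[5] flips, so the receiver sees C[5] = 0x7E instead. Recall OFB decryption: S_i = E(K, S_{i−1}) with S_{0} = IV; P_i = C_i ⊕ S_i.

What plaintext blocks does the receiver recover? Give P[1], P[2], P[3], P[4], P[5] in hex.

P[1] = 0x03, P[2] = 0xB2, P[3] = 0x18, P[4] = 0x51, P[5] = 0xFD

Only C[5] changed, to 0x7E. In OFB, a change in C_i flips the same bit in P_i only; the keystream is unaffected. Decrypting the received ciphertext:
P[1]: S = E(K, 0x7F) = 0xB3; 0xB0 ⊕ 0xB3 = 0x03.
P[2]: S = E(K, 0xB3) = 0xE7; 0x55 ⊕ 0xE7 = 0xB2.
P[3]: S = E(K, 0xE7) = 0x1B; 0x03 ⊕ 0x1B = 0x18.
P[4]: S = E(K, 0x1B) = 0x4F; 0x1E ⊕ 0x4F = 0x51.
P[5]: S = E(K, 0x4F) = 0x83; 0x7E ⊕ 0x83 = 0xFD.
Blocks that differ from the original plaintext: P[5].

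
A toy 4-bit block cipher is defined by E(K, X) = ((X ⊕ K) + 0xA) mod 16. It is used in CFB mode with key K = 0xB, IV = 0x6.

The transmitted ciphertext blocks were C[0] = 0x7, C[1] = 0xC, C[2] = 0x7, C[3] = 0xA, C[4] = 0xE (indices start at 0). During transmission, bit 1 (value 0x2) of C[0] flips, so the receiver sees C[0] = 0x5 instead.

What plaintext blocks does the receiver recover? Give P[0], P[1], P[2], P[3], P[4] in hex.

CFB decryption: P_i = C_i ⊕ E(K, C_{i−1}), with C_{−1} = IV.
Only C[0] changed, to 0x5. In CFB, a change in C_i flips the same bit in P_i and garbles P_{i+1}. Decrypting the received ciphertext:
P[0]: E(K, 0x6) = 0x7; 0x5 ⊕ 0x7 = 0x2.
P[1]: E(K, 0x5) = 0x8; 0xC ⊕ 0x8 = 0x4.
P[2]: E(K, 0xC) = 0x1; 0x7 ⊕ 0x1 = 0x6.
P[3]: E(K, 0x7) = 0x6; 0xA ⊕ 0x6 = 0xC.
P[4]: E(K, 0xA) = 0xB; 0xE ⊕ 0xB = 0x5.
Blocks that differ from the original plaintext: P[0], P[1].

P[0] = 0x2, P[1] = 0x4, P[2] = 0x6, P[3] = 0xC, P[4] = 0x5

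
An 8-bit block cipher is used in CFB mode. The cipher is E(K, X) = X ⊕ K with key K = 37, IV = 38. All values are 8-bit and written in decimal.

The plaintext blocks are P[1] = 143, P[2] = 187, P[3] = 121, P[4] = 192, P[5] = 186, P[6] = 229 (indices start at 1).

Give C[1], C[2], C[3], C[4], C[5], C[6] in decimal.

CFB encryption: C_i = P_i ⊕ E(K, C_{i−1}), with C_{0} = IV.
C[1]: E(K, 38) = 3; 143 ⊕ 3 = 140.
C[2]: E(K, 140) = 169; 187 ⊕ 169 = 18.
C[3]: E(K, 18) = 55; 121 ⊕ 55 = 78.
C[4]: E(K, 78) = 107; 192 ⊕ 107 = 171.
C[5]: E(K, 171) = 142; 186 ⊕ 142 = 52.
C[6]: E(K, 52) = 17; 229 ⊕ 17 = 244.

C[1] = 140, C[2] = 18, C[3] = 78, C[4] = 171, C[5] = 52, C[6] = 244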